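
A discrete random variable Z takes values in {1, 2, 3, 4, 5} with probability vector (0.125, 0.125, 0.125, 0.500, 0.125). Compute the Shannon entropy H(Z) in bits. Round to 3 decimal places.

H(Z) = −Σ p·log₂ p.
  −(0.125)·log₂(0.125) = 0.3750
  −(0.125)·log₂(0.125) = 0.3750
  −(0.125)·log₂(0.125) = 0.3750
  −(0.500)·log₂(0.500) = 0.5000
  −(0.125)·log₂(0.125) = 0.3750
Sum: 0.3750 + 0.3750 + 0.3750 + 0.5000 + 0.3750 = 2.000 bits.

2.000 bits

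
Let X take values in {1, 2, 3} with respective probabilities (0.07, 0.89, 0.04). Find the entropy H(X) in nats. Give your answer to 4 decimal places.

0.4186 nats

H(X) = −Σ p·ln p.
  −(0.07)·ln(0.07) = 0.18615
  −(0.89)·ln(0.89) = 0.10372
  −(0.04)·ln(0.04) = 0.12876
Sum: 0.18615 + 0.10372 + 0.12876 = 0.4186 nats.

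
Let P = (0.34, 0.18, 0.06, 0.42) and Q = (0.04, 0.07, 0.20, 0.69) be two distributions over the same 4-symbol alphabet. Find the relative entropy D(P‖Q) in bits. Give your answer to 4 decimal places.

D(P‖Q) = Σ p·log₂(p/q).
  0.34·log₂(0.34/0.04) = 1.04974
  0.18·log₂(0.18/0.07) = 0.24526
  0.06·log₂(0.06/0.20) = -0.10422
  0.42·log₂(0.42/0.69) = -0.30081
D(P‖Q) = 0.8900 bits.

0.8900 bits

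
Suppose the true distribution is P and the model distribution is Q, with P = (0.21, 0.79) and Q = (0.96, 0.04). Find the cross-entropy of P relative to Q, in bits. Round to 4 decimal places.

3.6810 bits

H(P,Q) = −Σ p·log₂ q.
  −0.21·log₂(0.96) = 0.01237
  −0.79·log₂(0.04) = 3.66865
H(P,Q) = 3.6810 bits.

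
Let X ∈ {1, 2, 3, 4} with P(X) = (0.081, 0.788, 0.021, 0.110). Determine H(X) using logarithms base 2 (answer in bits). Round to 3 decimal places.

1.032 bits

H(X) = −Σ p·log₂ p.
  −(0.081)·log₂(0.081) = 0.2937
  −(0.788)·log₂(0.788) = 0.2709
  −(0.021)·log₂(0.021) = 0.1170
  −(0.110)·log₂(0.110) = 0.3503
Sum: 0.2937 + 0.2709 + 0.1170 + 0.3503 = 1.032 bits.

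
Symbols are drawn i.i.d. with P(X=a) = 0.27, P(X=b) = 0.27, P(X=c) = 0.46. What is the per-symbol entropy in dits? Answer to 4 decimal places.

0.4622 dits

H(X) = −Σ p·log₁₀ p.
  −(0.27)·log₁₀(0.27) = 0.15353
  −(0.27)·log₁₀(0.27) = 0.15353
  −(0.46)·log₁₀(0.46) = 0.15513
Sum: 0.15353 + 0.15353 + 0.15513 = 0.4622 dits.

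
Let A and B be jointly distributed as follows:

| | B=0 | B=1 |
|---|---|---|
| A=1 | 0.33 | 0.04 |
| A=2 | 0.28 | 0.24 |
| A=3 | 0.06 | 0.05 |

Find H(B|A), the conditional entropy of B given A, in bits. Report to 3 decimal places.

0.810 bits

Marginals: p(A) = (0.3700, 0.5200, 0.1100), p(B) = (0.6700, 0.3300).
H(B|A) = Σ p(A) · H(B|A=·).
  A=1: p=0.3700, H(B|A=1) = 0.4942
  A=2: p=0.5200, H(B|A=2) = 0.9957
  A=3: p=0.1100, H(B|A=3) = 0.9940
Weighted sum = 0.810 bits.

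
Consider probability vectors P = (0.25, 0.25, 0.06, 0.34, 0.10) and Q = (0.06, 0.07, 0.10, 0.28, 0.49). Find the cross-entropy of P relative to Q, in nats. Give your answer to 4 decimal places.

H(P,Q) = −Σ p·ln q.
  −0.25·ln(0.06) = 0.70335
  −0.25·ln(0.07) = 0.66482
  −0.06·ln(0.10) = 0.13816
  −0.34·ln(0.28) = 0.43281
  −0.10·ln(0.49) = 0.07133
H(P,Q) = 2.0105 nats.

2.0105 nats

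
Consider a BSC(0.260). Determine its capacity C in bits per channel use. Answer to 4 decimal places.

Binary symmetric channel: C = 1 − h₂(ε) where h₂ is the binary entropy function.
h₂(0.260) = −0.260·log₂0.260 − 0.740·log₂0.740 = 0.8267.
C = 1 − 0.8267 = 0.1733 bits per channel use.

0.1733 bits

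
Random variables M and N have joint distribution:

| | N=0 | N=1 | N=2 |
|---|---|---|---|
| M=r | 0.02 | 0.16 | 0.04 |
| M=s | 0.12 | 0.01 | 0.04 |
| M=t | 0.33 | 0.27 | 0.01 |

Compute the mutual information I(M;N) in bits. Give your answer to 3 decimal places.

0.251 bits

Marginals: p(M) = (0.2200, 0.1700, 0.6100), p(N) = (0.4700, 0.4400, 0.0900).
I(M;N) = Σ p(x,y)·log₂[p(x,y)/(p(x)p(y))].
  (r,0): 0.02·log₂(0.1934) = -0.0474
  (r,1): 0.16·log₂(1.6529) = 0.1160
  (r,2): 0.04·log₂(2.0202) = 0.0406
  (s,0): 0.12·log₂(1.5019) = 0.0704
  (s,1): 0.01·log₂(0.1337) = -0.0290
  (s,2): 0.04·log₂(2.6144) = 0.0555
  (t,0): 0.33·log₂(1.1510) = 0.0670
  (t,1): 0.27·log₂(1.0060) = 0.0023
  (t,2): 0.01·log₂(0.1821) = -0.0246
Sum = 0.251 bits.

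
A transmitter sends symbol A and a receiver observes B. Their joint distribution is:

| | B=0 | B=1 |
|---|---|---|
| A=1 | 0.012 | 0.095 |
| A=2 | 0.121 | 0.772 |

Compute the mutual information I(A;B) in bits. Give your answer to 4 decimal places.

0.0003 bits

Marginals: p(A) = (0.1070, 0.8930), p(B) = (0.1330, 0.8670).
I(A;B) = Σ p(x,y)·log₂[p(x,y)/(p(x)p(y))].
  (1,0): 0.012·log₂(0.8432) = -0.00295
  (1,1): 0.095·log₂(1.0240) = 0.00326
  (2,0): 0.121·log₂(1.0188) = 0.00325
  (2,1): 0.772·log₂(0.9971) = -0.00321
Sum = 0.0003 bits.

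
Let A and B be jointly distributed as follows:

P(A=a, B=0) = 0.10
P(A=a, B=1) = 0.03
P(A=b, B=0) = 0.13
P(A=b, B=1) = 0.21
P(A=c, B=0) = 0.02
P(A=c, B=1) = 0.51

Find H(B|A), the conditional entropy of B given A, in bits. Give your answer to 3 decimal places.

0.550 bits

Chain rule: H(B|A) = H(A,B) − H(A).
Marginals: p(A) = (0.1300, 0.3400, 0.5300), p(B) = (0.2500, 0.7500).
H(A,B) = 1.9477 bits; H(A) = 1.3973 bits.
H(B|A) = 1.9477 − 1.3973 = 0.550 bits.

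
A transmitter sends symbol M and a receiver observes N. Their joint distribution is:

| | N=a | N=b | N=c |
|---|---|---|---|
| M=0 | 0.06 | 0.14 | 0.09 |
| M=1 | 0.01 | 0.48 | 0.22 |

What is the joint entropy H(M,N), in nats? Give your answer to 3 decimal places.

1.392 nats

H(M,N) = −Σ p(x,y)·ln p(x,y) over all 6 cells.
  cell (0,a): −0.06·ln0.06 = 0.1688
  cell (0,b): −0.14·ln0.14 = 0.2753
  cell (0,c): −0.09·ln0.09 = 0.2167
  cell (1,a): −0.01·ln0.01 = 0.0461
  cell (1,b): −0.48·ln0.48 = 0.3523
  cell (1,c): −0.22·ln0.22 = 0.3331
Sum = 1.392 nats.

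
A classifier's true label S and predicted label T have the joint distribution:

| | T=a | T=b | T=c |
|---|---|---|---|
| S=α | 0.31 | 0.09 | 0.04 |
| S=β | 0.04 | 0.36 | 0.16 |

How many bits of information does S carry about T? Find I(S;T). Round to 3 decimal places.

0.341 bits

Marginals: p(S) = (0.4400, 0.5600), p(T) = (0.3500, 0.4500, 0.2000).
I(S;T) = Σ p(x,y)·log₂[p(x,y)/(p(x)p(y))].
  (α,a): 0.31·log₂(2.0130) = 0.3129
  (α,b): 0.09·log₂(0.4545) = -0.1024
  (α,c): 0.04·log₂(0.4545) = -0.0455
  (β,a): 0.04·log₂(0.2041) = -0.0917
  (β,b): 0.36·log₂(1.4286) = 0.1852
  (β,c): 0.16·log₂(1.4286) = 0.0823
Sum = 0.341 bits.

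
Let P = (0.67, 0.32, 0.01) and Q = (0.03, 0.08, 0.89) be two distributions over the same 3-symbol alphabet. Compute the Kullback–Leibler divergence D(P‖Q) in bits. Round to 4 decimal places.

3.5776 bits

D(P‖Q) = Σ p·log₂(p/q).
  0.67·log₂(0.67/0.03) = 3.00235
  0.32·log₂(0.32/0.08) = 0.64000
  0.01·log₂(0.01/0.89) = -0.06476
D(P‖Q) = 3.5776 bits.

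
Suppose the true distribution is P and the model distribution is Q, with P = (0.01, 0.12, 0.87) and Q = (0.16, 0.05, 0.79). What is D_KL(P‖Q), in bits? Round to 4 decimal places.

D(P‖Q) = Σ p·log₂(p/q).
  0.01·log₂(0.01/0.16) = -0.04000
  0.12·log₂(0.12/0.05) = 0.15156
  0.87·log₂(0.87/0.79) = 0.12107
D(P‖Q) = 0.2326 bits.

0.2326 bits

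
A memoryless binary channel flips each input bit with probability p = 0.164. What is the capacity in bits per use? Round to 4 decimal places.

0.3562 bits

Binary symmetric channel: C = 1 − h₂(ε) where h₂ is the binary entropy function.
h₂(0.164) = −0.164·log₂0.164 − 0.836·log₂0.836 = 0.6438.
C = 1 − 0.6438 = 0.3562 bits per channel use.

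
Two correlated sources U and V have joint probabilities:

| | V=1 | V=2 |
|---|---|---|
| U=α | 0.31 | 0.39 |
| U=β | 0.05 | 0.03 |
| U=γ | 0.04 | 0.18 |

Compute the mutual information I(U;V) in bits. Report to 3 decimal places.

0.051 bits

Marginals: p(U) = (0.7000, 0.0800, 0.2200), p(V) = (0.4000, 0.6000).
I(U;V) = Σ p(x,y)·log₂[p(x,y)/(p(x)p(y))].
  (α,1): 0.31·log₂(1.1071) = 0.0455
  (α,2): 0.39·log₂(0.9286) = -0.0417
  (β,1): 0.05·log₂(1.5625) = 0.0322
  (β,2): 0.03·log₂(0.6250) = -0.0203
  (γ,1): 0.04·log₂(0.4545) = -0.0455
  (γ,2): 0.18·log₂(1.3636) = 0.0805
Sum = 0.051 bits.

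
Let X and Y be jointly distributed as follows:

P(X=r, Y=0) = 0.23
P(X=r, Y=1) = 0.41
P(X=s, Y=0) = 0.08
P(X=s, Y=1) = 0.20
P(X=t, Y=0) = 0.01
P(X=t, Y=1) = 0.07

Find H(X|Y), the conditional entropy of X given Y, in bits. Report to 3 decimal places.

Chain rule: H(X|Y) = H(X,Y) − H(Y).
Marginals: p(X) = (0.6400, 0.2800, 0.0800), p(Y) = (0.3200, 0.6800).
H(X,Y) = 2.1059 bits; H(Y) = 0.9044 bits.
H(X|Y) = 2.1059 − 0.9044 = 1.202 bits.

1.202 bits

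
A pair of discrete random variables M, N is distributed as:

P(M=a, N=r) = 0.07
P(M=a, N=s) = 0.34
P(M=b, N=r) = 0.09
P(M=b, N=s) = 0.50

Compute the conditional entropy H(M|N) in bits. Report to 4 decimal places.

Chain rule: H(M|N) = H(M,N) − H(N).
Marginals: p(M) = (0.4100, 0.5900), p(N) = (0.1600, 0.8400).
H(M,N) = 1.6104 bits; H(N) = 0.6343 bits.
H(M|N) = 1.6104 − 0.6343 = 0.9761 bits.

0.9761 bits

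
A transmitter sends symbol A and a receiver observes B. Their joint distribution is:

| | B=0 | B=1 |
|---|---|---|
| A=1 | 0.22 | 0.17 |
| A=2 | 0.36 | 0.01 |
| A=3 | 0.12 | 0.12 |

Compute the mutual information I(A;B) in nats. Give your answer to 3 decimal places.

0.131 nats

Marginals: p(A) = (0.3900, 0.3700, 0.2400), p(B) = (0.7000, 0.3000).
I(A;B) = Σ p(x,y)·ln[p(x,y)/(p(x)p(y))].
  (1,0): 0.22·ln(0.8059) = -0.0475
  (1,1): 0.17·ln(1.4530) = 0.0635
  (2,0): 0.36·ln(1.3900) = 0.1185
  (2,1): 0.01·ln(0.0901) = -0.0241
  (3,0): 0.12·ln(0.7143) = -0.0404
  (3,1): 0.12·ln(1.6667) = 0.0613
Sum = 0.131 nats.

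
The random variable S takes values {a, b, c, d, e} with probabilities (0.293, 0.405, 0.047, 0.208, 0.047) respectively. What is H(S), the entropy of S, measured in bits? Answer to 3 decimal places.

H(S) = −Σ p·log₂ p.
  −(0.293)·log₂(0.293) = 0.5189
  −(0.405)·log₂(0.405) = 0.5281
  −(0.047)·log₂(0.047) = 0.2073
  −(0.208)·log₂(0.208) = 0.4712
  −(0.047)·log₂(0.047) = 0.2073
Sum: 0.5189 + 0.5281 + 0.2073 + 0.4712 + 0.2073 = 1.933 bits.

1.933 bits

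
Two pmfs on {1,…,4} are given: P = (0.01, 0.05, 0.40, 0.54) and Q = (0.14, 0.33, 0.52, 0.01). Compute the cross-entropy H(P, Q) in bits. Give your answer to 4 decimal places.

H(P,Q) = −Σ p·log₂ q.
  −0.01·log₂(0.14) = 0.02837
  −0.05·log₂(0.33) = 0.07997
  −0.40·log₂(0.52) = 0.37737
  −0.54·log₂(0.01) = 3.58768
H(P,Q) = 4.0734 bits.

4.0734 bits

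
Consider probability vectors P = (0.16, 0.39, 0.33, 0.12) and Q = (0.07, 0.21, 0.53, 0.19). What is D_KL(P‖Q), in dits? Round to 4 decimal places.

0.0704 dits

D(P‖Q) = Σ p·log₁₀(p/q).
  0.16·log₁₀(0.16/0.07) = 0.05744
  0.39·log₁₀(0.39/0.21) = 0.10485
  0.33·log₁₀(0.33/0.53) = -0.06790
  0.12·log₁₀(0.12/0.19) = -0.02395
D(P‖Q) = 0.0704 dits.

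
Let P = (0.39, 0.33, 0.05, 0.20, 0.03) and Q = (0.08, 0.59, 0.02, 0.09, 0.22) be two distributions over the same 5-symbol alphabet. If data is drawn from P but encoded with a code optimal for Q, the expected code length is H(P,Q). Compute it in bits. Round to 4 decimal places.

H(P,Q) = −Σ p·log₂ q.
  −0.39·log₂(0.08) = 1.42110
  −0.33·log₂(0.59) = 0.25120
  −0.05·log₂(0.02) = 0.28219
  −0.20·log₂(0.09) = 0.69479
  −0.03·log₂(0.22) = 0.06553
H(P,Q) = 2.7148 bits.

2.7148 bits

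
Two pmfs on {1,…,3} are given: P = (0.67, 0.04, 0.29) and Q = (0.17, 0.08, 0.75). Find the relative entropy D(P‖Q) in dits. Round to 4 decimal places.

0.2674 dits

D(P‖Q) = Σ p·log₁₀(p/q).
  0.67·log₁₀(0.67/0.17) = 0.39907
  0.04·log₁₀(0.04/0.08) = -0.01204
  0.29·log₁₀(0.29/0.75) = -0.11967
D(P‖Q) = 0.2674 dits.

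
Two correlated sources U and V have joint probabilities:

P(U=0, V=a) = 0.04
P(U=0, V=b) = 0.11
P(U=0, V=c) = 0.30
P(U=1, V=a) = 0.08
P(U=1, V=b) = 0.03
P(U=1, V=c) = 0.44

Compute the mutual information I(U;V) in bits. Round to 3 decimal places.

Marginals: p(U) = (0.4500, 0.5500), p(V) = (0.1200, 0.1400, 0.7400).
I(U;V) = H(U) + H(V) − H(U,V).
H(U) = 0.9928, H(V) = 1.0856, H(U,V) = 2.0216.
I(U;V) = 0.9928 + 1.0856 − 2.0216 = 0.057 bits.

0.057 bits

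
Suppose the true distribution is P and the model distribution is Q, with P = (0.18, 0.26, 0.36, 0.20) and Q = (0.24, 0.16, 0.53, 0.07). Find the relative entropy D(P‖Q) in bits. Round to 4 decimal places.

D(P‖Q) = Σ p·log₂(p/q).
  0.18·log₂(0.18/0.24) = -0.07471
  0.26·log₂(0.26/0.16) = 0.18211
  0.36·log₂(0.36/0.53) = -0.20088
  0.20·log₂(0.20/0.07) = 0.30291
D(P‖Q) = 0.2094 bits.

0.2094 bits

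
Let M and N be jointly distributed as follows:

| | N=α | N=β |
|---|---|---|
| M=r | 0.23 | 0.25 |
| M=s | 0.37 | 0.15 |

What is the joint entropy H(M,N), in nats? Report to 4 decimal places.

H(M,N) = −Σ p(x,y)·ln p(x,y) over all 4 cells.
  cell (r,α): −0.23·ln0.23 = 0.33803
  cell (r,β): −0.25·ln0.25 = 0.34657
  cell (s,α): −0.37·ln0.37 = 0.36787
  cell (s,β): −0.15·ln0.15 = 0.28457
Sum = 1.3370 nats.

1.3370 nats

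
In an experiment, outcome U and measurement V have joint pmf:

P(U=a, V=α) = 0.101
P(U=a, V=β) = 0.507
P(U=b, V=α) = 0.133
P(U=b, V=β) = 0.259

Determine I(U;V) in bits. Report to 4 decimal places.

0.0282 bits

Marginals: p(U) = (0.6080, 0.3920), p(V) = (0.2340, 0.7660).
I(U;V) = Σ p(x,y)·log₂[p(x,y)/(p(x)p(y))].
  (a,α): 0.101·log₂(0.7099) = -0.04992
  (a,β): 0.507·log₂(1.0886) = 0.06211
  (b,α): 0.133·log₂(1.4499) = 0.07129
  (b,β): 0.259·log₂(0.8626) = -0.05525
Sum = 0.0282 bits.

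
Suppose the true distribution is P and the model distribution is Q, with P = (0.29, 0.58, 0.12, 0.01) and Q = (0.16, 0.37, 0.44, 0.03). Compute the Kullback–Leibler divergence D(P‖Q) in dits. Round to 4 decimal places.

0.1156 dits

D(P‖Q) = Σ p·log₁₀(p/q).
  0.29·log₁₀(0.29/0.16) = 0.07490
  0.58·log₁₀(0.58/0.37) = 0.11323
  0.12·log₁₀(0.12/0.44) = -0.06771
  0.01·log₁₀(0.01/0.03) = -0.00477
D(P‖Q) = 0.1156 dits.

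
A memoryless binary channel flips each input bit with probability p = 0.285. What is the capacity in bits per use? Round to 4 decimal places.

Binary symmetric channel: C = 1 − h₂(ε) where h₂ is the binary entropy function.
h₂(0.285) = −0.285·log₂0.285 − 0.715·log₂0.715 = 0.8622.
C = 1 − 0.8622 = 0.1378 bits per channel use.

0.1378 bits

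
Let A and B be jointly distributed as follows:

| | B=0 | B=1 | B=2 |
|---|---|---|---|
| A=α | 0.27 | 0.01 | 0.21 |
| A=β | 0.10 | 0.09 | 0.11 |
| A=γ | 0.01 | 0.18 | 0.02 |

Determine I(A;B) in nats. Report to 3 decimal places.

Marginals: p(A) = (0.4900, 0.3000, 0.2100), p(B) = (0.3800, 0.2800, 0.3400).
I(A;B) = H(A) + H(B) − H(A,B).
H(A) = 1.0385, H(B) = 1.0909, H(A,B) = 1.8500.
I(A;B) = 1.0385 + 1.0909 − 1.8500 = 0.279 nats.

0.279 nats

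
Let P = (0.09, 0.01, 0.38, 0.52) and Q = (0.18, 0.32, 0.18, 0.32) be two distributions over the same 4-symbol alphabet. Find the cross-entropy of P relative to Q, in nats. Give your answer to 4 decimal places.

H(P,Q) = −Σ p·ln q.
  −0.09·ln(0.18) = 0.15433
  −0.01·ln(0.32) = 0.01139
  −0.38·ln(0.18) = 0.65162
  −0.52·ln(0.32) = 0.59251
H(P,Q) = 1.4099 nats.

1.4099 nats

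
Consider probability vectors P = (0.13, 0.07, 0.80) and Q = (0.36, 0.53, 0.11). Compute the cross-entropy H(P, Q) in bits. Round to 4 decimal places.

H(P,Q) = −Σ p·log₂ q.
  −0.13·log₂(0.36) = 0.19161
  −0.07·log₂(0.53) = 0.06412
  −0.80·log₂(0.11) = 2.54754
H(P,Q) = 2.8033 bits.

2.8033 bits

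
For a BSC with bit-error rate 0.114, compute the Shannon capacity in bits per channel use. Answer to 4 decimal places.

0.4881 bits

Binary symmetric channel: C = 1 − h₂(ε) where h₂ is the binary entropy function.
h₂(0.114) = −0.114·log₂0.114 − 0.886·log₂0.886 = 0.5119.
C = 1 − 0.5119 = 0.4881 bits per channel use.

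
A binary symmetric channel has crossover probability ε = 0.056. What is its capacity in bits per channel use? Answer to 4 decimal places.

Binary symmetric channel: C = 1 − h₂(ε) where h₂ is the binary entropy function.
h₂(0.056) = −0.056·log₂0.056 − 0.944·log₂0.944 = 0.3114.
C = 1 − 0.3114 = 0.6886 bits per channel use.

0.6886 bits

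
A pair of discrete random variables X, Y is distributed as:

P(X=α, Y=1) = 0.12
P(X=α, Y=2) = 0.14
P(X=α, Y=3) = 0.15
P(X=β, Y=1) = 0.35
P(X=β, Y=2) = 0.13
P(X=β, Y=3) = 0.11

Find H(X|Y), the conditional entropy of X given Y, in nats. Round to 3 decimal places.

0.631 nats

Marginals: p(X) = (0.4100, 0.5900), p(Y) = (0.4700, 0.2700, 0.2600).
H(X|Y) = Σ p(Y) · H(X|Y=·).
  Y=1: p=0.4700, H(X|Y=1) = 0.5681
  Y=2: p=0.2700, H(X|Y=2) = 0.6925
  Y=3: p=0.2600, H(X|Y=3) = 0.6813
Weighted sum = 0.631 nats.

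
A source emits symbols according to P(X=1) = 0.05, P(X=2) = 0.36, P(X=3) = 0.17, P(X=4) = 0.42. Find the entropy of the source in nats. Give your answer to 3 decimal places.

1.183 nats

H(X) = −Σ p·ln p.
  −(0.05)·ln(0.05) = 0.1498
  −(0.36)·ln(0.36) = 0.3678
  −(0.17)·ln(0.17) = 0.3012
  −(0.42)·ln(0.42) = 0.3644
Sum: 0.1498 + 0.3678 + 0.3012 + 0.3644 = 1.183 nats.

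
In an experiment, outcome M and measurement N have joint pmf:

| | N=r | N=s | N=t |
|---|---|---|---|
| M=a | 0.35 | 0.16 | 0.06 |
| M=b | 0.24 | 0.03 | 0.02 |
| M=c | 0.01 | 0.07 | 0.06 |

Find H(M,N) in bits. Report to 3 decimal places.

2.534 bits

H(M,N) = −Σ p(x,y)·log₂ p(x,y) over all 9 cells.
  cell (a,r): −0.35·log₂0.35 = 0.5301
  cell (a,s): −0.16·log₂0.16 = 0.4230
  cell (a,t): −0.06·log₂0.06 = 0.2435
  cell (b,r): −0.24·log₂0.24 = 0.4941
  cell (b,s): −0.03·log₂0.03 = 0.1518
  cell (b,t): −0.02·log₂0.02 = 0.1129
  cell (c,r): −0.01·log₂0.01 = 0.0664
  cell (c,s): −0.07·log₂0.07 = 0.2686
  cell (c,t): −0.06·log₂0.06 = 0.2435
Sum = 2.534 bits.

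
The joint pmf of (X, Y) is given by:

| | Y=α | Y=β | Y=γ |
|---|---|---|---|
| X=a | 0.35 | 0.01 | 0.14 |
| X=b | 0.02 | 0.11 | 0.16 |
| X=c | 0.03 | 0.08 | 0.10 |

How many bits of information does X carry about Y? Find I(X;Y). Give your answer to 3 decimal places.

Marginals: p(X) = (0.5000, 0.2900, 0.2100), p(Y) = (0.4000, 0.2000, 0.4000).
I(X;Y) = H(X) + H(Y) − H(X,Y).
H(X) = 1.4907, H(Y) = 1.5219, H(X,Y) = 2.6553.
I(X;Y) = 1.4907 + 1.5219 − 2.6553 = 0.357 bits.

0.357 bits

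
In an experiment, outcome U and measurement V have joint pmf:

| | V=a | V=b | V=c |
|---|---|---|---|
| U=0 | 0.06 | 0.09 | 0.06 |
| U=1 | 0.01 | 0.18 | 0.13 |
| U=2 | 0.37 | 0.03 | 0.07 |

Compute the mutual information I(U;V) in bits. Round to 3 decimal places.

0.413 bits

Marginals: p(U) = (0.2100, 0.3200, 0.4700), p(V) = (0.4400, 0.3000, 0.2600).
I(U;V) = Σ p(x,y)·log₂[p(x,y)/(p(x)p(y))].
  (0,a): 0.06·log₂(0.6494) = -0.0374
  (0,b): 0.09·log₂(1.4286) = 0.0463
  (0,c): 0.06·log₂(1.0989) = 0.0082
  (1,a): 0.01·log₂(0.0710) = -0.0382
  (1,b): 0.18·log₂(1.8750) = 0.1632
  (1,c): 0.13·log₂(1.5625) = 0.0837
  (2,a): 0.37·log₂(1.7892) = 0.3105
  (2,b): 0.03·log₂(0.2128) = -0.0670
  (2,c): 0.07·log₂(0.5728) = -0.0563
Sum = 0.413 bits.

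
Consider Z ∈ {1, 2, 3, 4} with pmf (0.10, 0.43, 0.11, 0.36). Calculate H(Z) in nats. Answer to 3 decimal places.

H(Z) = −Σ p·ln p.
  −(0.10)·ln(0.10) = 0.2303
  −(0.43)·ln(0.43) = 0.3629
  −(0.11)·ln(0.11) = 0.2428
  −(0.36)·ln(0.36) = 0.3678
Sum: 0.2303 + 0.3629 + 0.2428 + 0.3678 = 1.204 nats.

1.204 nats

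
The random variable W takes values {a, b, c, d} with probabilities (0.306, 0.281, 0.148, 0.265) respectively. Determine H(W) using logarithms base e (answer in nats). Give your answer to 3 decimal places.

H(W) = −Σ p·ln p.
  −(0.306)·ln(0.306) = 0.3624
  −(0.281)·ln(0.281) = 0.3567
  −(0.148)·ln(0.148) = 0.2828
  −(0.265)·ln(0.265) = 0.3519
Sum: 0.3624 + 0.3567 + 0.2828 + 0.3519 = 1.354 nats.

1.354 nats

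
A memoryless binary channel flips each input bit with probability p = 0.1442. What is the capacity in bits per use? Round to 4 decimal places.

0.4049 bits

Binary symmetric channel: C = 1 − h₂(ε) where h₂ is the binary entropy function.
h₂(0.1442) = −0.1442·log₂0.1442 − 0.8558·log₂0.8558 = 0.5951.
C = 1 − 0.5951 = 0.4049 bits per channel use.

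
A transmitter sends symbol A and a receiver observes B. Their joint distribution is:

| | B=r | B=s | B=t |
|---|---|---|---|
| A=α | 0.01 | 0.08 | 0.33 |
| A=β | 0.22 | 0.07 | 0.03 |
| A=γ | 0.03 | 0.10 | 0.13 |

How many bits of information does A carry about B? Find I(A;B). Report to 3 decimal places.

0.413 bits

Marginals: p(A) = (0.4200, 0.3200, 0.2600), p(B) = (0.2600, 0.2500, 0.4900).
I(A;B) = Σ p(x,y)·log₂[p(x,y)/(p(x)p(y))].
  (α,r): 0.01·log₂(0.0916) = -0.0345
  (α,s): 0.08·log₂(0.7619) = -0.0314
  (α,t): 0.33·log₂(1.6035) = 0.2248
  (β,r): 0.22·log₂(2.6442) = 0.3086
  (β,s): 0.07·log₂(0.8750) = -0.0135
  (β,t): 0.03·log₂(0.1913) = -0.0716
  (γ,r): 0.03·log₂(0.4438) = -0.0352
  (γ,s): 0.10·log₂(1.5385) = 0.0621
  (γ,t): 0.13·log₂(1.0204) = 0.0038
Sum = 0.413 bits.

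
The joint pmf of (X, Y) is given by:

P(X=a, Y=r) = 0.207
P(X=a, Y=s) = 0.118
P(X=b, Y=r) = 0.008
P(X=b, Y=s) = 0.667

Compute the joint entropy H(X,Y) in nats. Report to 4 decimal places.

0.8869 nats

H(X,Y) = −Σ p(x,y)·ln p(x,y) over all 4 cells.
  cell (a,r): −0.207·ln0.207 = 0.32603
  cell (a,s): −0.118·ln0.118 = 0.25217
  cell (b,r): −0.008·ln0.008 = 0.03863
  cell (b,s): −0.667·ln0.667 = 0.27011
Sum = 0.8869 nats.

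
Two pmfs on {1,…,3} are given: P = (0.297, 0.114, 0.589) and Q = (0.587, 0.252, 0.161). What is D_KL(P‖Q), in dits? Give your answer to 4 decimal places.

D(P‖Q) = Σ p·log₁₀(p/q).
  0.297·log₁₀(0.297/0.587) = -0.08788
  0.114·log₁₀(0.114/0.252) = -0.03927
  0.589·log₁₀(0.589/0.161) = 0.33178
D(P‖Q) = 0.2046 dits.

0.2046 dits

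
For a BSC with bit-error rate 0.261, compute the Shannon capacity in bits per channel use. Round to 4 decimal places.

0.1717 bits

Binary symmetric channel: C = 1 − h₂(ε) where h₂ is the binary entropy function.
h₂(0.261) = −0.261·log₂0.261 − 0.739·log₂0.739 = 0.8283.
C = 1 − 0.8283 = 0.1717 bits per channel use.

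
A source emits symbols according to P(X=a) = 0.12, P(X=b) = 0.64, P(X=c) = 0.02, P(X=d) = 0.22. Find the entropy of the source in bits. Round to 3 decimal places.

H(X) = −Σ p·log₂ p.
  −(0.12)·log₂(0.12) = 0.3671
  −(0.64)·log₂(0.64) = 0.4121
  −(0.02)·log₂(0.02) = 0.1129
  −(0.22)·log₂(0.22) = 0.4806
Sum: 0.3671 + 0.4121 + 0.1129 + 0.4806 = 1.373 bits.

1.373 bits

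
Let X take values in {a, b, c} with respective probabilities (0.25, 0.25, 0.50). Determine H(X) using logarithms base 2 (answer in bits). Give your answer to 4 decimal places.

H(X) = −Σ p·log₂ p.
  −(0.25)·log₂(0.25) = 0.50000
  −(0.25)·log₂(0.25) = 0.50000
  −(0.50)·log₂(0.50) = 0.50000
Sum: 0.50000 + 0.50000 + 0.50000 = 1.5000 bits.

1.5000 bits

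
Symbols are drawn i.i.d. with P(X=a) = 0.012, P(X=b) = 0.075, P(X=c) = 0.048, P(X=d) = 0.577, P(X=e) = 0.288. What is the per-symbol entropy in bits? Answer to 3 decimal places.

1.542 bits

H(X) = −Σ p·log₂ p.
  −(0.012)·log₂(0.012) = 0.0766
  −(0.075)·log₂(0.075) = 0.2803
  −(0.048)·log₂(0.048) = 0.2103
  −(0.577)·log₂(0.577) = 0.4578
  −(0.288)·log₂(0.288) = 0.5172
Sum: 0.0766 + 0.2803 + 0.2103 + 0.4578 + 0.5172 = 1.542 bits.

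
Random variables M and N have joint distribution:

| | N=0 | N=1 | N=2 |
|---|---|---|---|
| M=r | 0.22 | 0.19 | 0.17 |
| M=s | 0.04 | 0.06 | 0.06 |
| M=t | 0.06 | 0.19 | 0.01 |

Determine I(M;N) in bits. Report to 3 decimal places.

0.117 bits

Marginals: p(M) = (0.5800, 0.1600, 0.2600), p(N) = (0.3200, 0.4400, 0.2400).
I(M;N) = H(M) + H(N) − H(M,N).
H(M) = 1.3841, H(N) = 1.5413, H(M,N) = 2.8084.
I(M;N) = 1.3841 + 1.5413 − 2.8084 = 0.117 bits.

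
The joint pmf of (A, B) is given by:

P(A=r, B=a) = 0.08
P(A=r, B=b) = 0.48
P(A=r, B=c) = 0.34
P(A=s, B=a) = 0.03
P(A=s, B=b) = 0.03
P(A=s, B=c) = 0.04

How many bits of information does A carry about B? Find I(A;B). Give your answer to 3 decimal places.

0.027 bits

Marginals: p(A) = (0.9000, 0.1000), p(B) = (0.1100, 0.5100, 0.3800).
I(A;B) = Σ p(x,y)·log₂[p(x,y)/(p(x)p(y))].
  (r,a): 0.08·log₂(0.8081) = -0.0246
  (r,b): 0.48·log₂(1.0458) = 0.0310
  (r,c): 0.34·log₂(0.9942) = -0.0029
  (s,a): 0.03·log₂(2.7273) = 0.0434
  (s,b): 0.03·log₂(0.5882) = -0.0230
  (s,c): 0.04·log₂(1.0526) = 0.0030
Sum = 0.027 bits.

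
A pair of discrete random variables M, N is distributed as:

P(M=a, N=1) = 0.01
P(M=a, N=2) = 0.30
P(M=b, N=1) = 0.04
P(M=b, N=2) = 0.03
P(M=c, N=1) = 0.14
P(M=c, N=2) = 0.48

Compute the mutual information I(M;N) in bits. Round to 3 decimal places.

Marginals: p(M) = (0.3100, 0.0700, 0.6200), p(N) = (0.1900, 0.8100).
I(M;N) = H(M) + H(N) − H(M,N).
H(M) = 1.2199, H(N) = 0.7015, H(M,N) = 1.8304.
I(M;N) = 1.2199 + 0.7015 − 1.8304 = 0.091 bits.

0.091 bits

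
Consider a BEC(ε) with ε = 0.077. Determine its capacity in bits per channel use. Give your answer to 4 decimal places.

Binary erasure channel: capacity C = 1 − ε.
C = 1 − 0.077 = 0.9230 bits per channel use.

0.9230 bits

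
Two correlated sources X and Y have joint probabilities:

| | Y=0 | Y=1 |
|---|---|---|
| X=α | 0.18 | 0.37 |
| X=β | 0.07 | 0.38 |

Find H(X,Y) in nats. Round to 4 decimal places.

1.2304 nats

H(X,Y) = −Σ p(x,y)·ln p(x,y) over all 4 cells.
  cell (α,0): −0.18·ln0.18 = 0.30866
  cell (α,1): −0.37·ln0.37 = 0.36787
  cell (β,0): −0.07·ln0.07 = 0.18615
  cell (β,1): −0.38·ln0.38 = 0.36768
Sum = 1.2304 nats.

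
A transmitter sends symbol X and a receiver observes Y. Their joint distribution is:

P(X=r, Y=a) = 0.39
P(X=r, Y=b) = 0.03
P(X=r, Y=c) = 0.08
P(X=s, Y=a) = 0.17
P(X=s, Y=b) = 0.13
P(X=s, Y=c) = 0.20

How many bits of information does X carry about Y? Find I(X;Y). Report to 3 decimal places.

0.151 bits

Marginals: p(X) = (0.5000, 0.5000), p(Y) = (0.5600, 0.1600, 0.2800).
I(X;Y) = H(X) + H(Y) − H(X,Y).
H(X) = 1.0000, H(Y) = 1.4057, H(X,Y) = 2.2547.
I(X;Y) = 1.0000 + 1.4057 − 2.2547 = 0.151 bits.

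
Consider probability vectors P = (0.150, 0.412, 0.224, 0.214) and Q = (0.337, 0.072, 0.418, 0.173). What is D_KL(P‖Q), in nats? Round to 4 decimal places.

0.5030 nats

D(P‖Q) = Σ p·ln(p/q).
  0.150·ln(0.150/0.337) = -0.12142
  0.412·ln(0.412/0.072) = 0.71868
  0.224·ln(0.224/0.418) = -0.13974
  0.214·ln(0.214/0.173) = 0.04551
D(P‖Q) = 0.5030 nats.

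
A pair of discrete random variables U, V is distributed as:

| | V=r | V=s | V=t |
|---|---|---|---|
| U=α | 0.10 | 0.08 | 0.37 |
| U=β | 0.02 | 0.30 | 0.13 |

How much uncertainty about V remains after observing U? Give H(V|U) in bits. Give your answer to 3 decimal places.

Chain rule: H(V|U) = H(U,V) − H(U).
Marginals: p(U) = (0.5500, 0.4500), p(V) = (0.1200, 0.3800, 0.5000).
H(U,V) = 2.1710 bits; H(U) = 0.9928 bits.
H(V|U) = 2.1710 − 0.9928 = 1.178 bits.

1.178 bits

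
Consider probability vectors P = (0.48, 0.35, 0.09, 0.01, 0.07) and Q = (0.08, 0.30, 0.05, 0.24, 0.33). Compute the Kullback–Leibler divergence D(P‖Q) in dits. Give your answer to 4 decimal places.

D(P‖Q) = Σ p·log₁₀(p/q).
  0.48·log₁₀(0.48/0.08) = 0.37351
  0.35·log₁₀(0.35/0.30) = 0.02343
  0.09·log₁₀(0.09/0.05) = 0.02297
  0.01·log₁₀(0.01/0.24) = -0.01380
  0.07·log₁₀(0.07/0.33) = -0.04714
D(P‖Q) = 0.3590 dits.

0.3590 dits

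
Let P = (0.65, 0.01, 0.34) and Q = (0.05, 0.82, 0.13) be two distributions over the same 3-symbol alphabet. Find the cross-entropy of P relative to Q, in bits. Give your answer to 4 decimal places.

H(P,Q) = −Σ p·log₂ q.
  −0.65·log₂(0.05) = 2.80925
  −0.01·log₂(0.82) = 0.00286
  −0.34·log₂(0.13) = 1.00076
H(P,Q) = 3.8129 bits.

3.8129 bits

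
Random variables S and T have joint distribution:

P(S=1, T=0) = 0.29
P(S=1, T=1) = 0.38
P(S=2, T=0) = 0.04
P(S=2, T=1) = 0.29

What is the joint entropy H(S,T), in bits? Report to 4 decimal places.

1.7520 bits

H(S,T) = −Σ p(x,y)·log₂ p(x,y) over all 4 cells.
  cell (1,0): −0.29·log₂0.29 = 0.51790
  cell (1,1): −0.38·log₂0.38 = 0.53045
  cell (2,0): −0.04·log₂0.04 = 0.18575
  cell (2,1): −0.29·log₂0.29 = 0.51790
Sum = 1.7520 bits.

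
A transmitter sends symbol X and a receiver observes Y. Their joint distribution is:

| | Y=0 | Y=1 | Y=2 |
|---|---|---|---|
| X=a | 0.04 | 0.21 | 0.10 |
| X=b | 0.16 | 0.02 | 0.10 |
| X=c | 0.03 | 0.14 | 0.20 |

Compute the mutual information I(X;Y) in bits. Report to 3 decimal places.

Marginals: p(X) = (0.3500, 0.2800, 0.3700), p(Y) = (0.2300, 0.3700, 0.4000).
I(X;Y) = H(X) + H(Y) − H(X,Y).
H(X) = 1.5751, H(Y) = 1.5472, H(X,Y) = 2.8721.
I(X;Y) = 1.5751 + 1.5472 − 2.8721 = 0.250 bits.

0.250 bits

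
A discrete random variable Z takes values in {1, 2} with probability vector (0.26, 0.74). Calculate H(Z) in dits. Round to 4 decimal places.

0.2489 dits

H(Z) = −Σ p·log₁₀ p.
  −(0.26)·log₁₀(0.26) = 0.15211
  −(0.74)·log₁₀(0.74) = 0.09677
Sum: 0.15211 + 0.09677 = 0.2489 dits.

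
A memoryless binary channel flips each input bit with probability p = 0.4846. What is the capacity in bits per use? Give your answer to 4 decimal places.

0.0007 bits

Binary symmetric channel: C = 1 − h₂(ε) where h₂ is the binary entropy function.
h₂(0.4846) = −0.4846·log₂0.4846 − 0.5154·log₂0.5154 = 0.9993.
C = 1 − 0.9993 = 0.0007 bits per channel use.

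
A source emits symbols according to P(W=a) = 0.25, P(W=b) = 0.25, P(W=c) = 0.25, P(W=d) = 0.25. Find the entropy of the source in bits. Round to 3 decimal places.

H(W) = −Σ p·log₂ p.
  −(0.25)·log₂(0.25) = 0.5000
  −(0.25)·log₂(0.25) = 0.5000
  −(0.25)·log₂(0.25) = 0.5000
  −(0.25)·log₂(0.25) = 0.5000
Sum: 0.5000 + 0.5000 + 0.5000 + 0.5000 = 2.000 bits.

2.000 bits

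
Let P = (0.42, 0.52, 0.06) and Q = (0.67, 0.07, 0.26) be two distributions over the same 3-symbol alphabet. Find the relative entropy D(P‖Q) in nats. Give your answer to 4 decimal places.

0.7586 nats

D(P‖Q) = Σ p·ln(p/q).
  0.42·ln(0.42/0.67) = -0.19615
  0.52·ln(0.52/0.07) = 1.04277
  0.06·ln(0.06/0.26) = -0.08798
D(P‖Q) = 0.7586 nats.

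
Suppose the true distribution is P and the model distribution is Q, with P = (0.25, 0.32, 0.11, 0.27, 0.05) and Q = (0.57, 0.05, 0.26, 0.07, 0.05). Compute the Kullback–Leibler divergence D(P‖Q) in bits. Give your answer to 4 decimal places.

D(P‖Q) = Σ p·log₂(p/q).
  0.25·log₂(0.25/0.57) = -0.29726
  0.32·log₂(0.32/0.05) = 0.85698
  0.11·log₂(0.11/0.26) = -0.13651
  0.27·log₂(0.27/0.07) = 0.52583
  0.05·log₂(0.05/0.05) = 0.00000
D(P‖Q) = 0.9490 bits.

0.9490 bits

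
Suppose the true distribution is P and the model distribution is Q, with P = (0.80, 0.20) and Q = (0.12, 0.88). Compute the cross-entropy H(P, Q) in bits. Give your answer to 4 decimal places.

2.4840 bits

H(P,Q) = −Σ p·log₂ q.
  −0.80·log₂(0.12) = 2.44711
  −0.20·log₂(0.88) = 0.03688
H(P,Q) = 2.4840 bits.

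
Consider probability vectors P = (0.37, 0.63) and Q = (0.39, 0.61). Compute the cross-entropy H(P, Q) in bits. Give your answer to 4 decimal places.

H(P,Q) = −Σ p·log₂ q.
  −0.37·log₂(0.39) = 0.50263
  −0.63·log₂(0.61) = 0.44926
H(P,Q) = 0.9519 bits.

0.9519 bits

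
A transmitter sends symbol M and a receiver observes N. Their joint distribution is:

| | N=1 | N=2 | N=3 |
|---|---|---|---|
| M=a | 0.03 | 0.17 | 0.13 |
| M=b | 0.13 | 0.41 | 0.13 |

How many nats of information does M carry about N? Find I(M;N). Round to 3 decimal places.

Marginals: p(M) = (0.3300, 0.6700), p(N) = (0.1600, 0.5800, 0.2600).
I(M;N) = Σ p(x,y)·ln[p(x,y)/(p(x)p(y))].
  (a,1): 0.03·ln(0.5682) = -0.0170
  (a,2): 0.17·ln(0.8882) = -0.0202
  (a,3): 0.13·ln(1.5152) = 0.0540
  (b,1): 0.13·ln(1.2127) = 0.0251
  (b,2): 0.41·ln(1.0551) = 0.0220
  (b,3): 0.13·ln(0.7463) = -0.0380
Sum = 0.026 nats.

0.026 nats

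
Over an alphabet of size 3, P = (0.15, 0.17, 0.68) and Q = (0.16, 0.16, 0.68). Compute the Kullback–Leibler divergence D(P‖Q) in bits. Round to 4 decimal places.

D(P‖Q) = Σ p·log₂(p/q).
  0.15·log₂(0.15/0.16) = -0.01397
  0.17·log₂(0.17/0.16) = 0.01487
  0.68·log₂(0.68/0.68) = 0.00000
D(P‖Q) = 0.0009 bits.

0.0009 bits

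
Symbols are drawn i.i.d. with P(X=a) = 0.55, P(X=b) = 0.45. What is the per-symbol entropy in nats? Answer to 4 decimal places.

0.6881 nats

H(X) = −Σ p·ln p.
  −(0.55)·ln(0.55) = 0.32881
  −(0.45)·ln(0.45) = 0.35933
Sum: 0.32881 + 0.35933 = 0.6881 nats.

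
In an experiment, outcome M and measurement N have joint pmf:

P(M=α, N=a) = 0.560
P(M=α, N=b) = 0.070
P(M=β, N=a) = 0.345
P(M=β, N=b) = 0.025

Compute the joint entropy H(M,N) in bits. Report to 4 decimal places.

1.3997 bits

H(M,N) = −Σ p(x,y)·log₂ p(x,y) over all 4 cells.
  cell (α,a): −0.560·log₂0.560 = 0.46844
  cell (α,b): −0.070·log₂0.070 = 0.26856
  cell (β,a): −0.345·log₂0.345 = 0.52969
  cell (β,b): −0.025·log₂0.025 = 0.13305
Sum = 1.3997 bits.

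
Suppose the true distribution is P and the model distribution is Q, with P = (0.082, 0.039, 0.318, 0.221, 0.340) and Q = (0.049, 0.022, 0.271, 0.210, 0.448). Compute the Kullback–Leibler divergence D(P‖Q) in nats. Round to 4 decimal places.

0.0329 nats

D(P‖Q) = Σ p·ln(p/q).
  0.082·ln(0.082/0.049) = 0.04222
  0.039·ln(0.039/0.022) = 0.02233
  0.318·ln(0.318/0.271) = 0.05086
  0.221·ln(0.221/0.210) = 0.01128
  0.340·ln(0.340/0.448) = -0.09379
D(P‖Q) = 0.0329 nats.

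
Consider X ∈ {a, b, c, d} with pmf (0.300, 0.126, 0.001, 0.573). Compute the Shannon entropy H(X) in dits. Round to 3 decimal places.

H(X) = −Σ p·log₁₀ p.
  −(0.300)·log₁₀(0.300) = 0.1569
  −(0.126)·log₁₀(0.126) = 0.1134
  −(0.001)·log₁₀(0.001) = 0.0030
  −(0.573)·log₁₀(0.573) = 0.1386
Sum: 0.1569 + 0.1134 + 0.0030 + 0.1386 = 0.412 dits.

0.412 dits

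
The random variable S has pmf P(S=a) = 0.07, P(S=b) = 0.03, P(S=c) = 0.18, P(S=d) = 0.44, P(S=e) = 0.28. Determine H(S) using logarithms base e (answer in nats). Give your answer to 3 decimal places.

1.318 nats

H(S) = −Σ p·ln p.
  −(0.07)·ln(0.07) = 0.1861
  −(0.03)·ln(0.03) = 0.1052
  −(0.18)·ln(0.18) = 0.3087
  −(0.44)·ln(0.44) = 0.3612
  −(0.28)·ln(0.28) = 0.3564
Sum: 0.1861 + 0.1052 + 0.3087 + 0.3612 + 0.3564 = 1.318 nats.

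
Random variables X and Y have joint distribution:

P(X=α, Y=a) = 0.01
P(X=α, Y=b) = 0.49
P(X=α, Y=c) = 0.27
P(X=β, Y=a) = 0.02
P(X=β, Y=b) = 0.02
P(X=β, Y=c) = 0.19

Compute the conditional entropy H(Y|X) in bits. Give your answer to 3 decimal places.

0.984 bits

Marginals: p(X) = (0.7700, 0.2300), p(Y) = (0.0300, 0.5100, 0.4600).
H(Y|X) = Σ p(X) · H(Y|X=·).
  X=α: p=0.7700, H(Y|X=α) = 1.0265
  X=β: p=0.2300, H(Y|X=β) = 0.8405
Weighted sum = 0.984 bits.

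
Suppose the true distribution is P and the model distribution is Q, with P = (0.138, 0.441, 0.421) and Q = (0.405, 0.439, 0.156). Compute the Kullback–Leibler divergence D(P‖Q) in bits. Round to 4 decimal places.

D(P‖Q) = Σ p·log₂(p/q).
  0.138·log₂(0.138/0.405) = -0.21435
  0.441·log₂(0.441/0.439) = 0.00289
  0.421·log₂(0.421/0.156) = 0.60299
D(P‖Q) = 0.3915 bits.

0.3915 bits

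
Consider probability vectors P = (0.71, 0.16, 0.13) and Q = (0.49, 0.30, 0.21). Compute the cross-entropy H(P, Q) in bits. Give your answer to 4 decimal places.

H(P,Q) = −Σ p·log₂ q.
  −0.71·log₂(0.49) = 0.73069
  −0.16·log₂(0.30) = 0.27791
  −0.13·log₂(0.21) = 0.29270
H(P,Q) = 1.3013 bits.

1.3013 bits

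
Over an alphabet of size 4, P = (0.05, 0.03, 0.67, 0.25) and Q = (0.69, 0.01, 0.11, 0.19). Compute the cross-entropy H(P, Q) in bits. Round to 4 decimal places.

H(P,Q) = −Σ p·log₂ q.
  −0.05·log₂(0.69) = 0.02677
  −0.03·log₂(0.01) = 0.19932
  −0.67·log₂(0.11) = 2.13356
  −0.25·log₂(0.19) = 0.59898
H(P,Q) = 2.9586 bits.

2.9586 bits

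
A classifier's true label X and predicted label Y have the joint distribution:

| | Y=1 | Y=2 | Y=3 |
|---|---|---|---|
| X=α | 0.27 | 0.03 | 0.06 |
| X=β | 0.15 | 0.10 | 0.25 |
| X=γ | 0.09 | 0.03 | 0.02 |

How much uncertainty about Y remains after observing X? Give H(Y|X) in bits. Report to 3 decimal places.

1.298 bits

Marginals: p(X) = (0.3600, 0.5000, 0.1400), p(Y) = (0.5100, 0.1600, 0.3300).
H(Y|X) = Σ p(X) · H(Y|X=·).
  X=α: p=0.3600, H(Y|X=α) = 1.0409
  X=β: p=0.5000, H(Y|X=β) = 1.4855
  X=γ: p=0.1400, H(Y|X=γ) = 1.2871
Weighted sum = 1.298 bits.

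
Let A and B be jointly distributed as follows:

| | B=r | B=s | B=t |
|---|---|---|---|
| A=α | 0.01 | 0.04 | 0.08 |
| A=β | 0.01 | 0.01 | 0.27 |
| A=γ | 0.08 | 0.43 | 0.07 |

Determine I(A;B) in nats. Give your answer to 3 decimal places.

Marginals: p(A) = (0.1300, 0.2900, 0.5800), p(B) = (0.1000, 0.4800, 0.4200).
I(A;B) = H(A) + H(B) − H(A,B).
H(A) = 0.9402, H(B) = 0.9469, H(A,B) = 1.5736.
I(A;B) = 0.9402 + 0.9469 − 1.5736 = 0.313 nats.

0.313 nats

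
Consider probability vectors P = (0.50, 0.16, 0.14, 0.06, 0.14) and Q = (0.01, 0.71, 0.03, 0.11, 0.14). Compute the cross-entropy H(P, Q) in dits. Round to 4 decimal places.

H(P,Q) = −Σ p·log₁₀ q.
  −0.50·log₁₀(0.01) = 1.00000
  −0.16·log₁₀(0.71) = 0.02380
  −0.14·log₁₀(0.03) = 0.21320
  −0.06·log₁₀(0.11) = 0.05752
  −0.14·log₁₀(0.14) = 0.11954
H(P,Q) = 1.4141 dits.

1.4141 dits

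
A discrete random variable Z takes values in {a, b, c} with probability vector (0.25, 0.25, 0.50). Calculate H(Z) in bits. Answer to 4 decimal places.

1.5000 bits

H(Z) = −Σ p·log₂ p.
  −(0.25)·log₂(0.25) = 0.50000
  −(0.25)·log₂(0.25) = 0.50000
  −(0.50)·log₂(0.50) = 0.50000
Sum: 0.50000 + 0.50000 + 0.50000 = 1.5000 bits.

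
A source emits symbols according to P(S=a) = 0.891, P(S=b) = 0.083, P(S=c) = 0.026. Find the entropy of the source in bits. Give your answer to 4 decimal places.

0.5833 bits

H(S) = −Σ p·log₂ p.
  −(0.891)·log₂(0.891) = 0.14835
  −(0.083)·log₂(0.083) = 0.29803
  −(0.026)·log₂(0.026) = 0.13690
Sum: 0.14835 + 0.29803 + 0.13690 = 0.5833 bits.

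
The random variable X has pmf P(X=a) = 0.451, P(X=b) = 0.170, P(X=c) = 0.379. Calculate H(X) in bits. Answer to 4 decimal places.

H(X) = −Σ p·log₂ p.
  −(0.451)·log₂(0.451) = 0.51811
  −(0.170)·log₂(0.170) = 0.43459
  −(0.379)·log₂(0.379) = 0.53050
Sum: 0.51811 + 0.43459 + 0.53050 = 1.4832 bits.

1.4832 bits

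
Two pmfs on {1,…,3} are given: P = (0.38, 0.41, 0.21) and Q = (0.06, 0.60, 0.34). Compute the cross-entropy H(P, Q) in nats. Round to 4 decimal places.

1.5051 nats

H(P,Q) = −Σ p·ln q.
  −0.38·ln(0.06) = 1.06910
  −0.41·ln(0.60) = 0.20944
  −0.21·ln(0.34) = 0.22655
H(P,Q) = 1.5051 nats.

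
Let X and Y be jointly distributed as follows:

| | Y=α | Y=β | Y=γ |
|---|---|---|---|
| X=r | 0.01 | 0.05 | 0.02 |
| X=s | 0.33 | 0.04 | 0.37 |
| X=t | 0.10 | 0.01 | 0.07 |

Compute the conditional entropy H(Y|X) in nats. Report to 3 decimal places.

Chain rule: H(Y|X) = H(X,Y) − H(X).
Marginals: p(X) = (0.0800, 0.7400, 0.1800), p(Y) = (0.4400, 0.1000, 0.4600).
H(X,Y) = 1.5990 nats; H(X) = 0.7335 nats.
H(Y|X) = 1.5990 − 0.7335 = 0.865 nats.

0.865 nats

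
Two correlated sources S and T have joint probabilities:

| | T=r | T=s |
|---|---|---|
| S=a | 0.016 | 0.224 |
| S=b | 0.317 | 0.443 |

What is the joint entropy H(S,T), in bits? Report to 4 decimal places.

1.6247 bits

H(S,T) = −Σ p(x,y)·log₂ p(x,y) over all 4 cells.
  cell (a,r): −0.016·log₂0.016 = 0.09545
  cell (a,s): −0.224·log₂0.224 = 0.48349
  cell (b,r): −0.317·log₂0.317 = 0.52541
  cell (b,s): −0.443·log₂0.443 = 0.52036
Sum = 1.6247 bits.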